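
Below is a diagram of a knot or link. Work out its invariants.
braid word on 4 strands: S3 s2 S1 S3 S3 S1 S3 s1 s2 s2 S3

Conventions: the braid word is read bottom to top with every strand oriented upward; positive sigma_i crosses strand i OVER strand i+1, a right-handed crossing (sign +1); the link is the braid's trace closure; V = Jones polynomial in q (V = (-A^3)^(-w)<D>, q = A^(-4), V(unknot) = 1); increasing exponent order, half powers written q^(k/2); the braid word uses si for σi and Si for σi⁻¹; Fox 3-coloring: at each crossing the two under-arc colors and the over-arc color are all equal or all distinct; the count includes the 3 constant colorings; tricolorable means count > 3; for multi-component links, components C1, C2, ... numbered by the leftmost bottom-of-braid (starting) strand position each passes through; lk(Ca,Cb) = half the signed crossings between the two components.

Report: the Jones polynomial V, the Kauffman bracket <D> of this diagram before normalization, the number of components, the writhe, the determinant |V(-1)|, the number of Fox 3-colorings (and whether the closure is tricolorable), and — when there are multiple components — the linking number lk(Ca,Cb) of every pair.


V = -q^-6 + 2q^-5 - 4q^-4 + 5q^-3 - 4q^-2 + 5q^-1 - 3 + 2q - q^2
<D> = A^-17 - 2A^-13 + 3A^-9 - 5A^-5 + 4A^-1 - 5A^3 + 4A^7 - 2A^11 + A^15 (w = -3)
1 component over 11 crossings, w = -3
9 Fox colorings among 3^11, |V(-1)| = 27: tricolorable
why: the span of V is 8, forcing >= 8 crossings in any diagram


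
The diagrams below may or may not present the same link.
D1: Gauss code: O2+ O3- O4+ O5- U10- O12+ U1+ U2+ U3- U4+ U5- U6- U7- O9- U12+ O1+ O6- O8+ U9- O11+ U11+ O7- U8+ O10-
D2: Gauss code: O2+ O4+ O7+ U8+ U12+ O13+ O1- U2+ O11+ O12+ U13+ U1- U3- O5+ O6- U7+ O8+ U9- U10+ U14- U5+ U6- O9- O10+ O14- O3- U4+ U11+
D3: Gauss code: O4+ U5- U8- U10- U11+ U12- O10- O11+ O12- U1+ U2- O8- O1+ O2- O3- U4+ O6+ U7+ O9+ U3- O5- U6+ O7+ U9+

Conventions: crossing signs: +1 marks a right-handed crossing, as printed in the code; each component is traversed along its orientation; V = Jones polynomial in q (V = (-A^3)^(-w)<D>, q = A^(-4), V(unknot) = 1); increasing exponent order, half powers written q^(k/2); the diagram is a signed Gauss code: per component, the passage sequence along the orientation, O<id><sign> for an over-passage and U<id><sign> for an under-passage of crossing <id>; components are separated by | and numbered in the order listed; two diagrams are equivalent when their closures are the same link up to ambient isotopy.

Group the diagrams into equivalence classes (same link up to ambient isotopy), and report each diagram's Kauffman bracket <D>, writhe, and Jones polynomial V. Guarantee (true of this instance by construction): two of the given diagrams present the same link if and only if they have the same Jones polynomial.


grouping into links: {D1} | {D2} | {D3}
V(D1) = q^-2 - q^-1 + 1 - q + q^2  (w 0, c 12, <D> = A^-8 - A^-4 + 1 - A^4 + A^8)
D2 (bracket -A^-12 + A^-8 - A^-4 + 2 - A^4 + A^8; 14 crossings at w = +4): V = q - q^2 + 2q^3 - q^4 + q^5 - q^6
D3 (bracket A^-20 - 2A^-16 + 2A^-12 - 2A^-8 + 2A^-4 - 1 + A^4; 12 crossings at w = 0): V = q^-1 - 1 + 2q - 2q^2 + 2q^3 - 2q^4 + q^5
why: V(q) takes 3 values over 3 diagrams, fixing the grouping


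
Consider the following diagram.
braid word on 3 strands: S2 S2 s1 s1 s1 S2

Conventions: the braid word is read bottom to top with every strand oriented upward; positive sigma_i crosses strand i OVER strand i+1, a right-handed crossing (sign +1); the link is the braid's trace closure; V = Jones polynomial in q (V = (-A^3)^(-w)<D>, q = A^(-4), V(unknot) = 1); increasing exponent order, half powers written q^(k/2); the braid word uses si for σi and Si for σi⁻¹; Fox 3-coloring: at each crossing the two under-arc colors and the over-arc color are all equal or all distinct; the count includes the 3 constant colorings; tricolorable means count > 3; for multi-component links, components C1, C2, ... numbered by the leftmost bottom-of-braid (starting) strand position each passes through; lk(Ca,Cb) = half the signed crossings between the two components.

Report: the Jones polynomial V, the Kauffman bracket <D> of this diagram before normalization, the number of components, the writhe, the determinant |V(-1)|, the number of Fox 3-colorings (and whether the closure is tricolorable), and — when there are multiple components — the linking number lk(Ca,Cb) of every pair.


V = -q^-3 + q^-2 - q^-1 + 3 - q + q^2 - q^3
<D> = -A^-12 + A^-8 - A^-4 + 3 - A^4 + A^8 - A^12 (w = 0)
1 component over 6 crossings, w = 0
27 Fox colorings among 3^6, |V(-1)| = 9: tricolorable
why: V spans 6 powers of q: at least 6 crossings in any diagram


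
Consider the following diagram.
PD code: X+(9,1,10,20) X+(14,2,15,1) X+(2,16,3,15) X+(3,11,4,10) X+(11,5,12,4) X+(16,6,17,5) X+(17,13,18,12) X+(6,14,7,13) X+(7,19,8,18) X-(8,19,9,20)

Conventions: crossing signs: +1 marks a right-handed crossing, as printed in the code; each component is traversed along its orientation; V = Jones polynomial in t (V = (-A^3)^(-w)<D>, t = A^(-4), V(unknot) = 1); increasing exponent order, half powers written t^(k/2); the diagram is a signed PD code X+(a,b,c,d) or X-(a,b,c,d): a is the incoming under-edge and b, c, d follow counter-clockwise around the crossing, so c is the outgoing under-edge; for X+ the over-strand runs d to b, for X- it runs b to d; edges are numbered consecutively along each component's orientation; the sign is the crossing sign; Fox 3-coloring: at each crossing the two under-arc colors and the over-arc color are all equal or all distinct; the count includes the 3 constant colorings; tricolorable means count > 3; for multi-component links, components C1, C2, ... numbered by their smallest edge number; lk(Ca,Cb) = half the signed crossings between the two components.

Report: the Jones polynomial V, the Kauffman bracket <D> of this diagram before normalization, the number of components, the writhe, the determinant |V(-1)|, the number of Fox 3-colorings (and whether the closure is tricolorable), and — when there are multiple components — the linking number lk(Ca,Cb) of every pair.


Jones polynomial: V(t) = t^3 + t^5 - t^8
<D> = -A^-8 + A^4 + A^12; writhe +8
components 1, writhe +8 (10 crossings)
3-colorings: 9 of 3^10, det 3 — tricolorable
note: w = +8 (over 10 crossings) is diagram-only; (-A^3)^(-8) removes it from V


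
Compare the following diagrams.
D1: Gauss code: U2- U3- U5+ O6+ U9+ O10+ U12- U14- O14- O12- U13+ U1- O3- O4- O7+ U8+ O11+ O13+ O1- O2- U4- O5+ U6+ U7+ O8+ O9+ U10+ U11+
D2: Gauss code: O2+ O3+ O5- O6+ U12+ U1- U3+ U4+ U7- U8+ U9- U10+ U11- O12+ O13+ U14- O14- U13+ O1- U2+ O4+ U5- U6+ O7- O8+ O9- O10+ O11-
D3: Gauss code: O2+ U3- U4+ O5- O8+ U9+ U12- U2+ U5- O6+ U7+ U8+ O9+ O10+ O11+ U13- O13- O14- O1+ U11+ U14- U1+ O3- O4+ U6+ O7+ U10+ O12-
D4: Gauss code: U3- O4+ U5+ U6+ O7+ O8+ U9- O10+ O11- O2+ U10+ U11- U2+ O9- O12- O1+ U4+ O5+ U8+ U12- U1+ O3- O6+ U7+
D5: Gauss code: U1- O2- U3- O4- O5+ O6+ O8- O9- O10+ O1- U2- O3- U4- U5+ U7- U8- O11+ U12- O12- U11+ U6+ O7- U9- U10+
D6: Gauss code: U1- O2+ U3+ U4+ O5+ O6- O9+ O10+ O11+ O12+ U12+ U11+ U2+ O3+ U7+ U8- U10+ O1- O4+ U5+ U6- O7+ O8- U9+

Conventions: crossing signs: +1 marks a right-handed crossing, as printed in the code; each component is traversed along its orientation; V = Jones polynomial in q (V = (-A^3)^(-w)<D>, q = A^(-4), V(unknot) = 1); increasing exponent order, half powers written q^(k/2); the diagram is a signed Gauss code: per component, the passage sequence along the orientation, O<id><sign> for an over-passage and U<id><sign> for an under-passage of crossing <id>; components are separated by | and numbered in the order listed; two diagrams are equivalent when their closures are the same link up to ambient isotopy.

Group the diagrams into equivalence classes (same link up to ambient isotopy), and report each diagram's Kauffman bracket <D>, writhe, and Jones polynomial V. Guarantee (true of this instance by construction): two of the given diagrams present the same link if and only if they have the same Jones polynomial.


grouping into links: {D1, D3, D4, D6} | {D2} | {D5}
V(D1) = q - q^2 + 2q^3 - q^4 + q^5 - q^6  (w +2, c 14, <D> = -A^-18 + A^-14 - A^-10 + 2A^-6 - A^-2 + A^2)
V(D2) = 1  (w +2, c 14, <D> = A^6)
D3 (bracket -A^-12 + A^-8 - A^-4 + 2 - A^4 + A^8; 14 crossings at w = +4): V = q - q^2 + 2q^3 - q^4 + q^5 - q^6
V(D4) = q - q^2 + 2q^3 - q^4 + q^5 - q^6  (w +4, c 12, <D> = -A^-12 + A^-8 - A^-4 + 2 - A^4 + A^8)
V(D5) = -q^-4 + q^-3 + q^-1  (w -4, c 12, <D> = A^-8 + 1 - A^4)
V(D6) = q - q^2 + 2q^3 - q^4 + q^5 - q^6  [12 crossings, <D> = -A^-6 + A^-2 - A^2 + 2A^6 - A^10 + A^14, w = +6]
why: 3 classes among 6 diagrams; unequal V(q) rules out equality


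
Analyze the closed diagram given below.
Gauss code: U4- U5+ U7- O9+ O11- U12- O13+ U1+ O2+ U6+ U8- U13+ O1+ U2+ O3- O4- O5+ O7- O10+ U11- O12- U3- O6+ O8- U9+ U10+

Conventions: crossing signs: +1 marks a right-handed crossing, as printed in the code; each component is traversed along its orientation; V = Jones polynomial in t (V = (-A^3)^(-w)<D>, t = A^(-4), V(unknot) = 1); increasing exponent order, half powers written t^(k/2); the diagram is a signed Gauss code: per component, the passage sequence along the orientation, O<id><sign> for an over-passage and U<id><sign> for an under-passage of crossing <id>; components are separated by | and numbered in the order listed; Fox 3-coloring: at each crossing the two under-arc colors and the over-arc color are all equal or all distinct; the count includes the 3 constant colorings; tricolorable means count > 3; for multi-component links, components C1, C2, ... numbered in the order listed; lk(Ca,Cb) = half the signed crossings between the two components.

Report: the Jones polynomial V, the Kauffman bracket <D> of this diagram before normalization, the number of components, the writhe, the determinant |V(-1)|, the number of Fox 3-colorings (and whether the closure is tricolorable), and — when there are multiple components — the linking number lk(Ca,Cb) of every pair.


V(t) = -t^-3 + t^-2 - t^-1 + 3 - t + t^2 - t^3
bracket: A^-9 - A^-5 + A^-1 - 3A^3 + A^7 - A^11 + A^15, w = +1
1 component, writhe +1, over 13 crossings
det 9, colorings 27 of 3^13 — tricolorable
observation: det 9 = |V(-1)|; divisible by 3, so tricolorable


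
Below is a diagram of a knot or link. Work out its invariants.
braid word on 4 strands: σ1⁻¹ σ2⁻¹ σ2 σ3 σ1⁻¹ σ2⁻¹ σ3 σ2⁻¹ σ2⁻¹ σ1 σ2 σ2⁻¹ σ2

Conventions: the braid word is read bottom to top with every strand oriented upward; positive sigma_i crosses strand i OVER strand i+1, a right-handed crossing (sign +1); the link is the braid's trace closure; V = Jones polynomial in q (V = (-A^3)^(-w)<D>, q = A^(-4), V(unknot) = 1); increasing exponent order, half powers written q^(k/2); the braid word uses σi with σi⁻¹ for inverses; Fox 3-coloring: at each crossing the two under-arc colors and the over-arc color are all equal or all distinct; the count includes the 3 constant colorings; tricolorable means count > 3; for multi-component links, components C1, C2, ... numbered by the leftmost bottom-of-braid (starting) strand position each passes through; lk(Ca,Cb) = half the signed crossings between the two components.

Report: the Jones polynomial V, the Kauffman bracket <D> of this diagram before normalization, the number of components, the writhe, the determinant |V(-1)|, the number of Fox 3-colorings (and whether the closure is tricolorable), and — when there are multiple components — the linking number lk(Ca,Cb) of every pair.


V = q^-5 - 2q^-4 + 2q^-3 - 2q^-2 + 2q^-1 - 1 + q
<D> = -A^-7 + A^-3 - 2A + 2A^5 - 2A^9 + 2A^13 - A^17 (w = -1)
1 component over 13 crossings, w = -1
3 Fox colorings among 3^13, |V(-1)| = 11: not tricolorable
why: w = -1 (over 13 crossings) is diagram-only; (-A^3)^(1) removes it from V


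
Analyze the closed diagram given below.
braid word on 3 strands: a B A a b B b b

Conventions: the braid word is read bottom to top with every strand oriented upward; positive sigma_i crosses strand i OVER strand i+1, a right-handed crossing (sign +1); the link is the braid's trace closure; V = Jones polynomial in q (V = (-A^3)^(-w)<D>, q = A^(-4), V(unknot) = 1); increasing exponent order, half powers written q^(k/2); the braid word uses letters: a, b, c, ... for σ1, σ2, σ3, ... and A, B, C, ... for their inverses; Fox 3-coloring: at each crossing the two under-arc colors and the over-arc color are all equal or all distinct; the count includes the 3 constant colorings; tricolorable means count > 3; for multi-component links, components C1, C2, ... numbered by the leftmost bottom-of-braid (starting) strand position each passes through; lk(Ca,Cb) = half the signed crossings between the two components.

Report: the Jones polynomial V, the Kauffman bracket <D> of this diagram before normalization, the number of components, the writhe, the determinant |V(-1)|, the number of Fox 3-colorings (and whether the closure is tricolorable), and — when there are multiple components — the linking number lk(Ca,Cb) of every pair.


Jones polynomial: V(q) = 1
<D> = A^6; writhe +2
components 1, writhe +2 (8 crossings)
3-colorings: 3 of 3^8, det 1 — not tricolorable
note: the word shrinks to σ1 σ2 after cancelling


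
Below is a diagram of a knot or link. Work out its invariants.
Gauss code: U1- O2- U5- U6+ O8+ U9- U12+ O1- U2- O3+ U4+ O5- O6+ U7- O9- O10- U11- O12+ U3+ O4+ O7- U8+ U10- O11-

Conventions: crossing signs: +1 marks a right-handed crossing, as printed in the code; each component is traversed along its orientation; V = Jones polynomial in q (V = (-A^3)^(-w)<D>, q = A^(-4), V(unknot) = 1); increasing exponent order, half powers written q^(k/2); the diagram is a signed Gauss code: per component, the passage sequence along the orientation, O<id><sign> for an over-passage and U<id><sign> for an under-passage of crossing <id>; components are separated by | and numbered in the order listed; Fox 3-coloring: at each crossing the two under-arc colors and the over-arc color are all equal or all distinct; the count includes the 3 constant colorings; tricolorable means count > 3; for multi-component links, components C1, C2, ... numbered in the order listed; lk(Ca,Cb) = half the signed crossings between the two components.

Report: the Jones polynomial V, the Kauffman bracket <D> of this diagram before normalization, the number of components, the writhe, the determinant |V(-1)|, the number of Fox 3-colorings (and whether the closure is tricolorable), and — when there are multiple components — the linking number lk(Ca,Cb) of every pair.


V(q) = q^-5 - 2q^-4 + 2q^-3 - 2q^-2 + 2q^-1 - 1 + q
bracket: A^-10 - A^-6 + 2A^-2 - 2A^2 + 2A^6 - 2A^10 + A^14, w = -2
1 component, writhe -2, over 12 crossings
det 11, colorings 3 of 3^12 — not tricolorable
observation: V spans 6 powers of q: at least 6 crossings in any diagram


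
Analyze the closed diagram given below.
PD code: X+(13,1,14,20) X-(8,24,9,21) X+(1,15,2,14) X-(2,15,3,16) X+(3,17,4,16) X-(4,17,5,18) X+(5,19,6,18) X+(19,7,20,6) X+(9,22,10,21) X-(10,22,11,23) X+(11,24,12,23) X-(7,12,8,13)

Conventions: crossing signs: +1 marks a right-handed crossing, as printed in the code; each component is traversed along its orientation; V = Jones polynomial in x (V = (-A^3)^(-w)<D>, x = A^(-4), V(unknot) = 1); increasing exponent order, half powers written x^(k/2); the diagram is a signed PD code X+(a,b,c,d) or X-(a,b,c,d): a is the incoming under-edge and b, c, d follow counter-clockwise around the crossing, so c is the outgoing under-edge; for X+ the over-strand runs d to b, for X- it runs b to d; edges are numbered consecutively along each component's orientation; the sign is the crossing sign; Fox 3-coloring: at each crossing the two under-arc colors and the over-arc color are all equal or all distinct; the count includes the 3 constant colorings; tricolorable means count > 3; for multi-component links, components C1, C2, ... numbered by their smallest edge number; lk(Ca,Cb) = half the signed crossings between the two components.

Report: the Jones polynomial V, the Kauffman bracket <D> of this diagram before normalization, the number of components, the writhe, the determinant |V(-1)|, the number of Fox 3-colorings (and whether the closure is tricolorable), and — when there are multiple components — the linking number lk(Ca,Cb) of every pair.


V(x) = -x^(1/2) - x^(3/2) - x^(5/2) + x^(9/2)
bracket: A^-12 - A^-4 - 1 - A^4, w = +2
2 components, writhe +2, over 12 crossings
lk(C1,C2) = 0
det 0, colorings 27 of 3^13 — tricolorable
observation: w = +2 shifts under R1 moves; the (-A^3)^(-2) factor cancels that in V


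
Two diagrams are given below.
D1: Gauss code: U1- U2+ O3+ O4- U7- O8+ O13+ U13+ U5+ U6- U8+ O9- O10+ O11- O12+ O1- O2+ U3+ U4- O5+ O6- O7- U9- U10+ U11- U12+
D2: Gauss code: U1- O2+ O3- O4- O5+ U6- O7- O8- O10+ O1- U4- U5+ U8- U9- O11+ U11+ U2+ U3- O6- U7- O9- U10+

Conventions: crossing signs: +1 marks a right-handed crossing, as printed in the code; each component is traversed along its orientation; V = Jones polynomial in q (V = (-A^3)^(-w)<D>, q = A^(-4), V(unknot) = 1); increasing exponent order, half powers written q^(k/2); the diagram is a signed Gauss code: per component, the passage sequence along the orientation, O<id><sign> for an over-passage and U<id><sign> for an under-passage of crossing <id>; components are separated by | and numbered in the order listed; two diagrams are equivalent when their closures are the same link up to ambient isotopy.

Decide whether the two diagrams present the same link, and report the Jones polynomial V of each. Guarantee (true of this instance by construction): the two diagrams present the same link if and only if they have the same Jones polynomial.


equivalent: no
V(D1) = 1  (w +1, c 13, <D> = -A^3)
D2 (bracket -A^-5 - A^3 + A^7; 11 crossings at w = -3): V = -q^-4 + q^-3 + q^-1
why: 2 values of V(q) split the 2 diagrams


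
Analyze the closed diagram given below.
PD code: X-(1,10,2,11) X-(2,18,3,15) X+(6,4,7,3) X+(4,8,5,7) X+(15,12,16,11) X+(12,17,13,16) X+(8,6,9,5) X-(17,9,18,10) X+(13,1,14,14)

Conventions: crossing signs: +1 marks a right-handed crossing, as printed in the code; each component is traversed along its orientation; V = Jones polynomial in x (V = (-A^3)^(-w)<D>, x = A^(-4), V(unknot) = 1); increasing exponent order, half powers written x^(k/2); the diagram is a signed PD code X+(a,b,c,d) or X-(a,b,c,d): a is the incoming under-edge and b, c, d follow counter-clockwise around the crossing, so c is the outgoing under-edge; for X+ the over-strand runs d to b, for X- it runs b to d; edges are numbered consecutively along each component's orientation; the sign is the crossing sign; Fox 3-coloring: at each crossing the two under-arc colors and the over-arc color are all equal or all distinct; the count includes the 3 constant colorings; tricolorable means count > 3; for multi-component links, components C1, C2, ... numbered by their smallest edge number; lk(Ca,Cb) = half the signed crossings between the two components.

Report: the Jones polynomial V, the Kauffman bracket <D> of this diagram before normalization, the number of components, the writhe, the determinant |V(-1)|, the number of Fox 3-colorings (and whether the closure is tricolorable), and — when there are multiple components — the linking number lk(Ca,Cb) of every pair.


Jones polynomial: V(x) = -x^(1/2) - x^(3/2) - x^(5/2) + x^(9/2)
<D> = -A^-9 + A^-1 + A^3 + A^7; writhe +3
components 2, writhe +3 (9 crossings)
linking number lk(C1,C2) = 0
3-colorings: 27 of 3^9, det 0 — tricolorable
note: the span of V is 4, within the link bound 9 + 2 - 1


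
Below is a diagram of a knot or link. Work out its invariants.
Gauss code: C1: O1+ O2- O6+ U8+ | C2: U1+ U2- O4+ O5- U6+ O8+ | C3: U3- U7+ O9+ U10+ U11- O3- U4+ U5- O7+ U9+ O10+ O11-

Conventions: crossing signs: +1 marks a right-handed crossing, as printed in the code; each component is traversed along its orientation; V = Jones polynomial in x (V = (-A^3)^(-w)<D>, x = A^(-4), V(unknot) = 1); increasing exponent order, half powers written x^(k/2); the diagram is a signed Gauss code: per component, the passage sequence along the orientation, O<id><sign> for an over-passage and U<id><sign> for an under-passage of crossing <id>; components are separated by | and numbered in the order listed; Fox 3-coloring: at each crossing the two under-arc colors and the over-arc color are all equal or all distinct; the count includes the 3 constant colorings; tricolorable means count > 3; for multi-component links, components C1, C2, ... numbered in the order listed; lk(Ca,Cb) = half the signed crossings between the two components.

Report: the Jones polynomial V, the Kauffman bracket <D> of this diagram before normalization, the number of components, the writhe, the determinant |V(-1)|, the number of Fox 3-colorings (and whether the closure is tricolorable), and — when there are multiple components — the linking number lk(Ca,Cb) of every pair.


V = 1 + x + x^2 + x^3
<D> = -A^-3 - A - A^5 - A^9 (w = +3)
3 components over 11 crossings, w = +3
lk(C1,C2): +1
lk(C1,C3) = 0
linking number lk(C2,C3) = 0
9 Fox colorings among 3^11, |V(-1)| = 0: tricolorable
why: summing lk over 3 pairs gives +1


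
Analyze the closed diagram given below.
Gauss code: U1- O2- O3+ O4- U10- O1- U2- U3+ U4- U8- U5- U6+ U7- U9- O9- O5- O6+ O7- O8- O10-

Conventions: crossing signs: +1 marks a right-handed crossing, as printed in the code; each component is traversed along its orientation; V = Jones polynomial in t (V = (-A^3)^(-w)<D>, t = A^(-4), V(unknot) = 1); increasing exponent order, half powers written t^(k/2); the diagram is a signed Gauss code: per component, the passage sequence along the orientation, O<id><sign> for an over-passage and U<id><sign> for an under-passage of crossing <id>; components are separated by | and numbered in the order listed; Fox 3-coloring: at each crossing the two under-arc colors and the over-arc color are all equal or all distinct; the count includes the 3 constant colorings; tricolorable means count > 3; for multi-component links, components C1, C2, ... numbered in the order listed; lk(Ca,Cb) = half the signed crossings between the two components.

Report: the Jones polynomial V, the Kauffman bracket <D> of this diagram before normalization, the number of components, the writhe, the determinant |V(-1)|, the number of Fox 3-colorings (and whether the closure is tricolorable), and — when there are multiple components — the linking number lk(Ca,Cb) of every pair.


V(t) = -t^-4 + t^-3 + t^-1
bracket: A^-14 + A^-6 - A^-2, w = -6
1 component, writhe -6, over 10 crossings
det 3, colorings 9 of 3^10 — tricolorable
observation: det 3 = |V(-1)|; divisible by 3, so tricolorable


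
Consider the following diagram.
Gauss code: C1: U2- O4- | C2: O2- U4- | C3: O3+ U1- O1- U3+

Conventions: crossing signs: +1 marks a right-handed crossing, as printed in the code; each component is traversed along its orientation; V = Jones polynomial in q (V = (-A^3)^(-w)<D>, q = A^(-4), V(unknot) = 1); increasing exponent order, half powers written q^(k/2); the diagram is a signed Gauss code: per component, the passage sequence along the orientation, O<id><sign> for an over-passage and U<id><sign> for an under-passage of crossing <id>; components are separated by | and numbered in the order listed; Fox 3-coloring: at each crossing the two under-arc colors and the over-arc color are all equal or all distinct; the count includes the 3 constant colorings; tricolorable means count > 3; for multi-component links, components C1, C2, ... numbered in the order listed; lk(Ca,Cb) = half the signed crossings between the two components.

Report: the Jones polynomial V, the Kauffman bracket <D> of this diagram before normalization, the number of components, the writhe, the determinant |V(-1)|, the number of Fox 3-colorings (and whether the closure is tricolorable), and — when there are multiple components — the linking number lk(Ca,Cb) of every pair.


Jones polynomial: V(q) = q^-3 + q^-2 + q^-1 + 1
<D> = A^-6 + A^-2 + A^2 + A^6; writhe -2
components 3, writhe -2 (4 crossings)
linking number lk(C1,C2) = -1
lk(C1,C3): 0
lk(C2,C3) = 0
3-colorings: 9 of 3^4, det 0 — tricolorable
note: |V(-1)| = 0: so tricolorable, since 3 divides 0


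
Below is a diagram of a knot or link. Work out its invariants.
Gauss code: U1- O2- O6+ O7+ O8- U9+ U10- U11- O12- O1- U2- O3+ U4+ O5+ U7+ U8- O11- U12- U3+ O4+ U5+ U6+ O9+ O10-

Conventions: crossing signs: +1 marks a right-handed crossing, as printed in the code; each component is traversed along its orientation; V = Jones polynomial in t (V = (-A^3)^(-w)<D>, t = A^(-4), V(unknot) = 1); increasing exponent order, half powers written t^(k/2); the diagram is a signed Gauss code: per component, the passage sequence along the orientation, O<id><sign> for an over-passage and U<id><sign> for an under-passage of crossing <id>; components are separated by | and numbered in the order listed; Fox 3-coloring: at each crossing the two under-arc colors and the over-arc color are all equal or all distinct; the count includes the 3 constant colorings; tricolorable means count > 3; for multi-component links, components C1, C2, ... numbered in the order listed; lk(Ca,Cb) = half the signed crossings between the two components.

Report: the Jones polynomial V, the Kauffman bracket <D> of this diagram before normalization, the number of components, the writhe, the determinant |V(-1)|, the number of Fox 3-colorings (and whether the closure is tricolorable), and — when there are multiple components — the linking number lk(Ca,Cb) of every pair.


V = -t^-3 + 2t^-2 - 2t^-1 + 3 - 2t + 2t^2 - t^3
<D> = -A^-12 + 2A^-8 - 2A^-4 + 3 - 2A^4 + 2A^8 - A^12 (w = 0)
1 component over 12 crossings, w = 0
3 Fox colorings among 3^12, |V(-1)| = 13: not tricolorable
why: V spans 6 powers of t: at least 6 crossings in any diagram


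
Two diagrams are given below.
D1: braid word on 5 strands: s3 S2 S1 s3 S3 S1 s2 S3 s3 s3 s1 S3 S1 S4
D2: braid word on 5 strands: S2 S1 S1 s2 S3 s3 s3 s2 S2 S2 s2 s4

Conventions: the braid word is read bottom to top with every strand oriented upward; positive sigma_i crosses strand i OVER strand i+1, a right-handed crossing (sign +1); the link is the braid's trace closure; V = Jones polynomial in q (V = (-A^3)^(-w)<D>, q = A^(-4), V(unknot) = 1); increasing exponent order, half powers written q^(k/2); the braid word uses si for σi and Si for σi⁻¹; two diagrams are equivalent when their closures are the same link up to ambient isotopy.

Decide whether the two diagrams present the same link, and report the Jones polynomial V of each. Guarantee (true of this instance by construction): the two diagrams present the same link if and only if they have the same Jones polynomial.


equivalent: yes
D1 (bracket A^-6 + A^-2 + A^2 + A^6; 14 crossings at w = -2): V = q^-3 + q^-2 + q^-1 + 1
V(D2) = q^-3 + q^-2 + q^-1 + 1  [12 crossings, <D> = 1 + A^4 + A^8 + A^12, w = 0]
observation: from 14 to 12 crossings by R-moves: one link, two diagrams


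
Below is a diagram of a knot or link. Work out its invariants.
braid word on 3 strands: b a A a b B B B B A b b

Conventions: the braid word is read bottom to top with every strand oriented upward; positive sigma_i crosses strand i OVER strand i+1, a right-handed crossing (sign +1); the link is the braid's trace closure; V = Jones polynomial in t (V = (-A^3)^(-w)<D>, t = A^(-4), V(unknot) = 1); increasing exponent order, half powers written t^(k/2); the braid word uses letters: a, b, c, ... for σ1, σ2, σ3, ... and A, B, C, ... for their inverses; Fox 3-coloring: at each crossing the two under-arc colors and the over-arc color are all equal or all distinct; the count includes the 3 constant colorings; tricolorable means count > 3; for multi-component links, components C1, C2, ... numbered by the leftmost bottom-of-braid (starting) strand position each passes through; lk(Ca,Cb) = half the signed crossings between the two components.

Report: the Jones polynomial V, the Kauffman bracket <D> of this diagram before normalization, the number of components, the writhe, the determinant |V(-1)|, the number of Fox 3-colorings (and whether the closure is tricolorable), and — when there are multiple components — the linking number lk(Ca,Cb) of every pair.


Jones polynomial: V(t) = -t^-3 + t^-2 - t^-1 + 3 - t + t^2 - t^3
<D> = -A^-12 + A^-8 - A^-4 + 3 - A^4 + A^8 - A^12; writhe 0
components 1, writhe 0 (12 crossings)
3-colorings: 27 of 3^12, det 9 — tricolorable
note: palindromic: swapping t for 1/t fixes V


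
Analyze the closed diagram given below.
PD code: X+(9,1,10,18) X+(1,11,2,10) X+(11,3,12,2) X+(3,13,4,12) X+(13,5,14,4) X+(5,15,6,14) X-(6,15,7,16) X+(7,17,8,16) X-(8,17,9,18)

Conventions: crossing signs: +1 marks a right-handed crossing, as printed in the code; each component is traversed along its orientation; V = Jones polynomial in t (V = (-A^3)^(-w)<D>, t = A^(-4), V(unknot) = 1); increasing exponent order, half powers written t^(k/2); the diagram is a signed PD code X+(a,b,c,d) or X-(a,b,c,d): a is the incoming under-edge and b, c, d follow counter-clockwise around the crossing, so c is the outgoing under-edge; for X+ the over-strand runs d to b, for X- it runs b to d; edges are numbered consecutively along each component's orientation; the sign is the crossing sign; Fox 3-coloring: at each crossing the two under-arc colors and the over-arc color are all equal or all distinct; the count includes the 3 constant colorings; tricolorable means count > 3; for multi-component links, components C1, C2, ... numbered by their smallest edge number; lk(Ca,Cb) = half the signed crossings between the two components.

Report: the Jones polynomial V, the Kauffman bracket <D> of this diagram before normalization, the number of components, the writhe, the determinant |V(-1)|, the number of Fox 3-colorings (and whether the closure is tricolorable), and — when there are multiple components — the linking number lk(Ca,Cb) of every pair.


V(t) = t^2 + t^4 - t^5 + t^6 - t^7
bracket: A^-13 - A^-9 + A^-5 - A^-1 - A^7, w = +5
1 component, writhe +5, over 9 crossings
det 5, colorings 3 of 3^9 — not tricolorable
observation: w = +5 (over 9 crossings) is diagram-only; (-A^3)^(-5) removes it from V


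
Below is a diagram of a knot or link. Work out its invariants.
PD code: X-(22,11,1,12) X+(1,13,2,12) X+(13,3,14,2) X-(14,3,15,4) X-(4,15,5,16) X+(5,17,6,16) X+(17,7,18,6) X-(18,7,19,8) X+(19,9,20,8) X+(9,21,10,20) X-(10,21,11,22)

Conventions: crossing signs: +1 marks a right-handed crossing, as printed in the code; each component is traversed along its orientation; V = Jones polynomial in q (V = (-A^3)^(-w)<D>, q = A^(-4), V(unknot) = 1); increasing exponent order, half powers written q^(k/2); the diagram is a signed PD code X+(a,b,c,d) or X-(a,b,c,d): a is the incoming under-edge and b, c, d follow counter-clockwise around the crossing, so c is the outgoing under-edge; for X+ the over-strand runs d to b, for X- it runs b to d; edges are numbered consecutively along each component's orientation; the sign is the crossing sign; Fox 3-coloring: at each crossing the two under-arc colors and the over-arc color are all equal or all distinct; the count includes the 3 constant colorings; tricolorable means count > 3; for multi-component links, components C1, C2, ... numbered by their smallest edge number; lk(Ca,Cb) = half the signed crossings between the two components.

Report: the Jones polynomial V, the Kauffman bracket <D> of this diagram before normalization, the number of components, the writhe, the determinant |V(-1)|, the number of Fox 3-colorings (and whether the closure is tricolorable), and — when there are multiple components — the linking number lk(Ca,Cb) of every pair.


Jones polynomial: V(q) = 1
<D> = -A^3; writhe +1
components 1, writhe +1 (11 crossings)
3-colorings: 3 of 3^11, det 1 — not tricolorable
note: |V(-1)| = 1: so not tricolorable, since 3 does not divide 1


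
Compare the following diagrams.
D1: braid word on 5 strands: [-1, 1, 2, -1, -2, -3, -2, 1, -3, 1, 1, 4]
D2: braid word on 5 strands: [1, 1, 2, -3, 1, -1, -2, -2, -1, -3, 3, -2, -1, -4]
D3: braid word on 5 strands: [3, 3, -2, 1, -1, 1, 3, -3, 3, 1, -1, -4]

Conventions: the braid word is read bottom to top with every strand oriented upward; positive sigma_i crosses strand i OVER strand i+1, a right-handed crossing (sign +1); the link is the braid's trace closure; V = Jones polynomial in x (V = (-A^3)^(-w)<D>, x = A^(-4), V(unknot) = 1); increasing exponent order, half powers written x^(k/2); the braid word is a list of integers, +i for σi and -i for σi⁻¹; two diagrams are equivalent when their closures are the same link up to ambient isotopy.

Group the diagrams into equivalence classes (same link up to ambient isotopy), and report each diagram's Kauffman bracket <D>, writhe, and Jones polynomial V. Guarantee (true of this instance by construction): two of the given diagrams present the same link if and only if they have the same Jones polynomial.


grouping into links: {D1} | {D2} | {D3}
V(D1) = -x^-3 + 2x^-2 - 2x^-1 + 3 - 2x + 2x^2 - x^3  (w 0, c 12, <D> = -A^-12 + 2A^-8 - 2A^-4 + 3 - 2A^4 + 2A^8 - A^12)
D2 (bracket A^-12; 14 crossings at w = -4): V = 1
D3 (bracket -A^-10 + A^-6 + A^2; 12 crossings at w = +2): V = x + x^3 - x^4
why: 3 values of V(x) split the 3 diagrams


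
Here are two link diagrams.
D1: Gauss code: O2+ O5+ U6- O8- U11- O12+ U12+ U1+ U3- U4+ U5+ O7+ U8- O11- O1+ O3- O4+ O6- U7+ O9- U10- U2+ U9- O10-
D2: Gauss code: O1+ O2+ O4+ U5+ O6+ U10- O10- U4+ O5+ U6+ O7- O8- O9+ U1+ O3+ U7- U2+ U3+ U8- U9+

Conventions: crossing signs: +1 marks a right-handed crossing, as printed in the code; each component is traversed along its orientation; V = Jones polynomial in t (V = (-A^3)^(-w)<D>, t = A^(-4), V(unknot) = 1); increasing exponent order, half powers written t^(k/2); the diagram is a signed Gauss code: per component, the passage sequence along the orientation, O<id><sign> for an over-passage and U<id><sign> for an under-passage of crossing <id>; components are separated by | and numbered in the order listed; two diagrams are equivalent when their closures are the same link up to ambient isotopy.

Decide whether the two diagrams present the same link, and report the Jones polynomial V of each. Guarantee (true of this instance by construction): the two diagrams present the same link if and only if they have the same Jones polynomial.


equivalent: no
D1 (bracket A^-8 - A^-4 + 1 - A^4 + A^8; 12 crossings at w = 0): V = t^-2 - t^-1 + 1 - t + t^2
D2 (bracket -A^-4 + 1 + A^8; 10 crossings at w = +4): V = t + t^3 - t^4
key observation: 2 classes among 2 diagrams; unequal V(t) rules out equality


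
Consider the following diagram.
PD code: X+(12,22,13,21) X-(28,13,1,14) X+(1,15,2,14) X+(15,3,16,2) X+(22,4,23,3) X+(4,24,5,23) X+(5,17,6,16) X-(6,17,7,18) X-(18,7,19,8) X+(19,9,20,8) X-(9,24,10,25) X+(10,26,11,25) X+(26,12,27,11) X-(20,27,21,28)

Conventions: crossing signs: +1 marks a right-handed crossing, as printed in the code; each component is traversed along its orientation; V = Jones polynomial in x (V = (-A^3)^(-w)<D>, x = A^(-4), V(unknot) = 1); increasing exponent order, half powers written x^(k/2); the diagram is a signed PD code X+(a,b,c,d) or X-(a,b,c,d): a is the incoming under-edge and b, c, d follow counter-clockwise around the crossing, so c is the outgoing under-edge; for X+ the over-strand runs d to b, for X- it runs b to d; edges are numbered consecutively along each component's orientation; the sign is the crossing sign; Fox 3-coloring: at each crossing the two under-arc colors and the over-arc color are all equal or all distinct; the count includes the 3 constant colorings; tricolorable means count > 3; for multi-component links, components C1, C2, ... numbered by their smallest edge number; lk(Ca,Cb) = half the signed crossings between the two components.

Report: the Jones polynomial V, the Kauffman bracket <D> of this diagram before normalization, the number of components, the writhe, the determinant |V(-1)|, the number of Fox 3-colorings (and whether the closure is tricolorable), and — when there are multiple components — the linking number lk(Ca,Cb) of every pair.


V(x) = x + x^3 - x^4
bracket: -A^-4 + 1 + A^8, w = +4
1 component, writhe +4, over 14 crossings
det 3, colorings 9 of 3^14 — tricolorable
observation: |V(-1)| = 3: so tricolorable, since 3 divides 3


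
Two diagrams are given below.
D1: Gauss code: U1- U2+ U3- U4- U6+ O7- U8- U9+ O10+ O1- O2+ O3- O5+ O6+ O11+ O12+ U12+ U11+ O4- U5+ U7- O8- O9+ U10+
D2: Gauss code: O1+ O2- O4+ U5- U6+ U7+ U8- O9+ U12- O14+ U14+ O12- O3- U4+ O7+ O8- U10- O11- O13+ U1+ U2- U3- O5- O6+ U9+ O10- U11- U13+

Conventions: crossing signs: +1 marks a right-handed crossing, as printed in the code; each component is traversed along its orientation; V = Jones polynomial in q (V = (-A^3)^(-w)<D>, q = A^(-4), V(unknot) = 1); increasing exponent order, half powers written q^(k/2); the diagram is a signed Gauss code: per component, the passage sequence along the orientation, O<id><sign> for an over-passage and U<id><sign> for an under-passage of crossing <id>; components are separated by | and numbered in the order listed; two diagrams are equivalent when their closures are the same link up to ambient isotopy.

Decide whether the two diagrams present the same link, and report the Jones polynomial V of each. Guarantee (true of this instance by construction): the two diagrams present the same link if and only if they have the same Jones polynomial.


same link: yes
V(D1) = 1  [12 crossings, <D> = A^6, w = +2]
V(D2) = 1  (w 0, c 14, <D> = 1)
note: one V(q) for all 2 diagrams — one class (guaranteed)


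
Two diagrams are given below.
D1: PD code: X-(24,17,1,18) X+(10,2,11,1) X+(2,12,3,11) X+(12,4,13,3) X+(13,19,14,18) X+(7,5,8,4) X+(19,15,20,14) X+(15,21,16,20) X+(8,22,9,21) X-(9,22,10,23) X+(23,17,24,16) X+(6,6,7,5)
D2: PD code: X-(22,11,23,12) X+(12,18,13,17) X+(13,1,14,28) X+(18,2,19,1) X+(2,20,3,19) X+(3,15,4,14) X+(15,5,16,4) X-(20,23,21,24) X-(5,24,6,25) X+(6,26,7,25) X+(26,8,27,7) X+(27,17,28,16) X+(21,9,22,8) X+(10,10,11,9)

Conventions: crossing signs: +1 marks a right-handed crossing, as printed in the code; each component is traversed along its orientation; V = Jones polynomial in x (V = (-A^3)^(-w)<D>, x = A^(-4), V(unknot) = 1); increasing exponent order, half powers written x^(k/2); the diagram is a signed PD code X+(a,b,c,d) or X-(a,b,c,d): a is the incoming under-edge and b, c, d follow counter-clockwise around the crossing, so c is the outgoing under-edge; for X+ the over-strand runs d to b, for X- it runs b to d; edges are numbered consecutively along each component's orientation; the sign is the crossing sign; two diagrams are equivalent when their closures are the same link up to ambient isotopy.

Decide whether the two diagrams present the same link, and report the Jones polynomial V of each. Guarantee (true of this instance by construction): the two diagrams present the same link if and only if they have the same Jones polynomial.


same link: no
V(D1) = x^2 + 2x^4 - 2x^5 + x^6 - 2x^7 + x^8  [12 crossings, <D> = A^-8 - 2A^-4 + 1 - 2A^4 + 2A^8 + A^16, w = +8]
V(D2) = x^3 + x^5 - x^8  [14 crossings, <D> = -A^-8 + A^4 + A^12, w = +8]
insight: 2 classes among 2 diagrams; unequal V(x) rules out equality


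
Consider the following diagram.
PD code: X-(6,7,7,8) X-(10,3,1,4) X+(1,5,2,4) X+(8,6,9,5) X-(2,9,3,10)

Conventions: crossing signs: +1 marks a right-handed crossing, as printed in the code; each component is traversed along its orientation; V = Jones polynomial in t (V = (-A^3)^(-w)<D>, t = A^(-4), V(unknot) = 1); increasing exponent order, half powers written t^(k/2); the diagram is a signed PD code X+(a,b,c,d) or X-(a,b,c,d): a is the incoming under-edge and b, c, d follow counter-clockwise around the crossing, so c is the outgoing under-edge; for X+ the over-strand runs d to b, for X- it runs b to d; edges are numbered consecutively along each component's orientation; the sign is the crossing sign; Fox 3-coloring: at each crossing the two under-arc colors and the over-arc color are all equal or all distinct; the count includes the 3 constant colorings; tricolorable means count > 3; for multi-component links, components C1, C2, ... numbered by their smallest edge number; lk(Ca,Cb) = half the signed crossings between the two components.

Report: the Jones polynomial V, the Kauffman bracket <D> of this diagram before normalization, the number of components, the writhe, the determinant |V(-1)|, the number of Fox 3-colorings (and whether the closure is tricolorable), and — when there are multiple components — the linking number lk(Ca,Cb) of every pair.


Jones polynomial: V(t) = 1
<D> = -A^-3; writhe -1
components 1, writhe -1 (5 crossings)
3-colorings: 3 of 3^5, det 1 — not tricolorable
note: |V(-1)| = 1: so not tricolorable, since 3 does not divide 1
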